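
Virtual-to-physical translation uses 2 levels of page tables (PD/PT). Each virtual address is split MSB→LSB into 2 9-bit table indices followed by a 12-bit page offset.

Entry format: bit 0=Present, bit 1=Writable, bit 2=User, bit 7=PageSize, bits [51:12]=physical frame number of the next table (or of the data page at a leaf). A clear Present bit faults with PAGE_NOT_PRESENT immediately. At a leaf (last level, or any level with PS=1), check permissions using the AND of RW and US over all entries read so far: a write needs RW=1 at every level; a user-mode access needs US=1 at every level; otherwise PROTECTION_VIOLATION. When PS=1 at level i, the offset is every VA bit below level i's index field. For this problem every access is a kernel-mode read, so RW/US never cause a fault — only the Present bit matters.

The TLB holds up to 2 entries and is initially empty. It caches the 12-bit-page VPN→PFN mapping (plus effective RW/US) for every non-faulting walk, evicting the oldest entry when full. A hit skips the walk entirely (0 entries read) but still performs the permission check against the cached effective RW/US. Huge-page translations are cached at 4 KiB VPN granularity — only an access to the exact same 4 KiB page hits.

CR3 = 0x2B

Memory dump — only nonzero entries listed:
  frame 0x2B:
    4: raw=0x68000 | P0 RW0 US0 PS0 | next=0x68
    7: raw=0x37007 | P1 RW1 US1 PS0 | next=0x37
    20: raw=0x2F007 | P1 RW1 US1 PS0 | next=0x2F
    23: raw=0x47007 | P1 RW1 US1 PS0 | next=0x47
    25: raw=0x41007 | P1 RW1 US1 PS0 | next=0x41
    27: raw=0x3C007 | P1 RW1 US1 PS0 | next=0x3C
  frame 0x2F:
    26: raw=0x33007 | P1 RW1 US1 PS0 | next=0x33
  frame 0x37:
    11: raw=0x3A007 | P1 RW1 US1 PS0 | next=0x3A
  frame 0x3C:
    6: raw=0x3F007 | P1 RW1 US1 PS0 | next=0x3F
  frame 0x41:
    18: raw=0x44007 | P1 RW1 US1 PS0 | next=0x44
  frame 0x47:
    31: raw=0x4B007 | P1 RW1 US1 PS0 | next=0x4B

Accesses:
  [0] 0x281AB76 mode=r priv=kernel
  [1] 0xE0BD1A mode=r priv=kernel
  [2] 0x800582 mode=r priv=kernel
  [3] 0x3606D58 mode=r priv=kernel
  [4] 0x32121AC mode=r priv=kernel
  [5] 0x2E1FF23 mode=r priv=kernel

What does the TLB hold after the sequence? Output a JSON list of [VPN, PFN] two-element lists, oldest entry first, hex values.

Per-access translation:
#0 VA=0x281AB76 (r,kernel):
  [0] read 0x2B idx=20: raw=0x2F007 flags P=1 W=1 U=1 S=0
  [1] read 0x2F idx=26: raw=0x33007 flags P=1 W=1 U=1 S=0
  ⇒ phys 0x33B76  [2 reads]
#1 VA=0xE0BD1A (r,kernel):
  [0] read 0x2B idx=7: raw=0x37007 flags P=1 W=1 U=1 S=0
  [1] read 0x37 idx=11: raw=0x3A007 flags P=1 W=1 U=1 S=0
  ⇒ phys 0x3AD1A  [2 reads]
#2 VA=0x800582 (r,kernel):
  [0] read 0x2B idx=4: raw=0x68000 flags P=0 W=0 U=0 S=0
  ✗ PAGE_NOT_PRESENT  [1 reads]
#3 VA=0x3606D58 (r,kernel):
  [0] read 0x2B idx=27: raw=0x3C007 flags P=1 W=1 U=1 S=0
  [1] read 0x3C idx=6: raw=0x3F007 flags P=1 W=1 U=1 S=0
  ⇒ phys 0x3FD58  [2 reads]
#4 VA=0x32121AC (r,kernel):
  [0] read 0x2B idx=25: raw=0x41007 flags P=1 W=1 U=1 S=0
  [1] read 0x41 idx=18: raw=0x44007 flags P=1 W=1 U=1 S=0
  ⇒ phys 0x441AC  [2 reads]
#5 VA=0x2E1FF23 (r,kernel):
  [0] read 0x2B idx=23: raw=0x47007 flags P=1 W=1 U=1 S=0
  [1] read 0x47 idx=31: raw=0x4B007 flags P=1 W=1 U=1 S=0
  ⇒ phys 0x4BF23  [2 reads]

TLB: [["0x3212", "0x44"], ["0x2E1F", "0x4B"]]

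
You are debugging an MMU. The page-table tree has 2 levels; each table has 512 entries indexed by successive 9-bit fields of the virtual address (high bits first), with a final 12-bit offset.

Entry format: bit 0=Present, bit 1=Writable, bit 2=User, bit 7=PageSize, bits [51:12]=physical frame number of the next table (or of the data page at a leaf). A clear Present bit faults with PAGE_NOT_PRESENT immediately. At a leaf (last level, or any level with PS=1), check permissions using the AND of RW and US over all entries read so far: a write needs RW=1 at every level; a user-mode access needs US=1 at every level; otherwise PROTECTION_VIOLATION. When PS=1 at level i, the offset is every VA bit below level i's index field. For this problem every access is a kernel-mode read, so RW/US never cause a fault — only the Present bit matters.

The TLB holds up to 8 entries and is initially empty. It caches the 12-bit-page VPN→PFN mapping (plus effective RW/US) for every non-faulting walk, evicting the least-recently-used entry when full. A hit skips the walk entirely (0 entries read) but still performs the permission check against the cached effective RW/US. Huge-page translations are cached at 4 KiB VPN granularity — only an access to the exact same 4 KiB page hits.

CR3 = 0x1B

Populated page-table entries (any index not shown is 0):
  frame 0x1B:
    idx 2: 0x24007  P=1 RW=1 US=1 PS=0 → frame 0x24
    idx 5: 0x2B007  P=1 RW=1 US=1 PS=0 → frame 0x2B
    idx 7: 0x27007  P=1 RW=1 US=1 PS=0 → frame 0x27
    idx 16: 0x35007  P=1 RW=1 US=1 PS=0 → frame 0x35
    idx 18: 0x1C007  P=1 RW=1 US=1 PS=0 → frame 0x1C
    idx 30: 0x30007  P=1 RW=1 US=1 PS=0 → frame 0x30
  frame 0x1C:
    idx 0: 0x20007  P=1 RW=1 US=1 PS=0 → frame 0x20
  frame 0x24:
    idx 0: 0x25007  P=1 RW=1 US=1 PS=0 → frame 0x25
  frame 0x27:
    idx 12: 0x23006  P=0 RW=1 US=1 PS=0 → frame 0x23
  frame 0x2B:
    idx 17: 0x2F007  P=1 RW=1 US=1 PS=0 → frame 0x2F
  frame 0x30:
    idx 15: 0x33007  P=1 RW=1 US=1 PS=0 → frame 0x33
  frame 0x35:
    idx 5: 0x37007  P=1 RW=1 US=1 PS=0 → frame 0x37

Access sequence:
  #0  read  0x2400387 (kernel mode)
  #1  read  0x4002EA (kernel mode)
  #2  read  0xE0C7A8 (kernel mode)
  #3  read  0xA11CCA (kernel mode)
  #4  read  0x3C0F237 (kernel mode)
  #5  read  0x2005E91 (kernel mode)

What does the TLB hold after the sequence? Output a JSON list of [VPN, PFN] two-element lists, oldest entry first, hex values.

Trace:
#0 VA=0x2400387 (r,kernel):
  L0 @0x1B[18] → 0x1C007  P=1,RW=1,US=1,PS=0
  L1 @0x1C[0] → 0x20007  P=1,RW=1,US=1,PS=0
  ⇒ phys 0x20387  [2 reads]
#1 VA=0x4002EA (r,kernel):
  L0 @0x1B[2] → 0x24007  P=1,RW=1,US=1,PS=0
  L1 @0x24[0] → 0x25007  P=1,RW=1,US=1,PS=0
  ⇒ phys 0x252EA  [2 reads]
#2 VA=0xE0C7A8 (r,kernel):
  L0 @0x1B[7] → 0x27007  P=1,RW=1,US=1,PS=0
  L1 @0x27[12] → 0x23006  P=0,RW=1,US=1,PS=0
  → PAGE_NOT_PRESENT  (2 entries read)
#3 VA=0xA11CCA (r,kernel):
  L0 @0x1B[5] → 0x2B007  P=1,RW=1,US=1,PS=0
  L1 @0x2B[17] → 0x2F007  P=1,RW=1,US=1,PS=0
  ⇒ phys 0x2FCCA  [2 reads]
#4 VA=0x3C0F237 (r,kernel):
  L0 @0x1B[30] → 0x30007  P=1,RW=1,US=1,PS=0
  L1 @0x30[15] → 0x33007  P=1,RW=1,US=1,PS=0
  ⇒ phys 0x33237  [2 reads]
#5 VA=0x2005E91 (r,kernel):
  L0 @0x1B[16] → 0x35007  P=1,RW=1,US=1,PS=0
  L1 @0x35[5] → 0x37007  P=1,RW=1,US=1,PS=0
  ⇒ phys 0x37E91  [2 reads]

TLB: [["0x2400", "0x20"], ["0x400", "0x25"], ["0xA11", "0x2F"], ["0x3C0F", "0x33"], ["0x2005", "0x37"]]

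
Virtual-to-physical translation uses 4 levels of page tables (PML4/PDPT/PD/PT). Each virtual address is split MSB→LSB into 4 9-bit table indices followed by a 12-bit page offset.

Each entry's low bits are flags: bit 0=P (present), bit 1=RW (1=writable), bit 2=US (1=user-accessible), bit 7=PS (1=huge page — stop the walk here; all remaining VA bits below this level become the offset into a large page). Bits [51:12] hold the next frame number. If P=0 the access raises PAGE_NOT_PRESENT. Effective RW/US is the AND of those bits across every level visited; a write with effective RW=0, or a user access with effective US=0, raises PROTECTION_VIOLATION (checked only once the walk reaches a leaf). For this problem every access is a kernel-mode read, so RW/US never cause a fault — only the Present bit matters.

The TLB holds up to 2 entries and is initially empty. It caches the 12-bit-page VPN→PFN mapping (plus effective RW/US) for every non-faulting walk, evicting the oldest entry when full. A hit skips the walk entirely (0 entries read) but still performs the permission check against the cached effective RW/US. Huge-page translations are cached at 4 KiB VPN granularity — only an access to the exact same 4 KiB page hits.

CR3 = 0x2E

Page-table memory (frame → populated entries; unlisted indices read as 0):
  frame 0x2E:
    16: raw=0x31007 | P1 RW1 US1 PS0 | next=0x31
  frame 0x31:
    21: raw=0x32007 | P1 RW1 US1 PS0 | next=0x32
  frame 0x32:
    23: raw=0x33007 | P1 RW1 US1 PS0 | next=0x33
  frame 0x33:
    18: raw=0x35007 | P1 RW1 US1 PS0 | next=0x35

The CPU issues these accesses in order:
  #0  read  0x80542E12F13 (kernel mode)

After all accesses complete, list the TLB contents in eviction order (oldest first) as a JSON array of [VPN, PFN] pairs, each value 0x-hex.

Per-access translation:
#0 VA=0x80542E12F13 (r,kernel):
  L0 @0x2E[16] → 0x31007  P=1,RW=1,US=1,PS=0
  L1 @0x31[21] → 0x32007  P=1,RW=1,US=1,PS=0
  L2 @0x32[23] → 0x33007  P=1,RW=1,US=1,PS=0
  L3 @0x33[18] → 0x35007  P=1,RW=1,US=1,PS=0
  ✓ 0x35F13  — 4 lookups

TLB: [["0x80542E12", "0x35"]]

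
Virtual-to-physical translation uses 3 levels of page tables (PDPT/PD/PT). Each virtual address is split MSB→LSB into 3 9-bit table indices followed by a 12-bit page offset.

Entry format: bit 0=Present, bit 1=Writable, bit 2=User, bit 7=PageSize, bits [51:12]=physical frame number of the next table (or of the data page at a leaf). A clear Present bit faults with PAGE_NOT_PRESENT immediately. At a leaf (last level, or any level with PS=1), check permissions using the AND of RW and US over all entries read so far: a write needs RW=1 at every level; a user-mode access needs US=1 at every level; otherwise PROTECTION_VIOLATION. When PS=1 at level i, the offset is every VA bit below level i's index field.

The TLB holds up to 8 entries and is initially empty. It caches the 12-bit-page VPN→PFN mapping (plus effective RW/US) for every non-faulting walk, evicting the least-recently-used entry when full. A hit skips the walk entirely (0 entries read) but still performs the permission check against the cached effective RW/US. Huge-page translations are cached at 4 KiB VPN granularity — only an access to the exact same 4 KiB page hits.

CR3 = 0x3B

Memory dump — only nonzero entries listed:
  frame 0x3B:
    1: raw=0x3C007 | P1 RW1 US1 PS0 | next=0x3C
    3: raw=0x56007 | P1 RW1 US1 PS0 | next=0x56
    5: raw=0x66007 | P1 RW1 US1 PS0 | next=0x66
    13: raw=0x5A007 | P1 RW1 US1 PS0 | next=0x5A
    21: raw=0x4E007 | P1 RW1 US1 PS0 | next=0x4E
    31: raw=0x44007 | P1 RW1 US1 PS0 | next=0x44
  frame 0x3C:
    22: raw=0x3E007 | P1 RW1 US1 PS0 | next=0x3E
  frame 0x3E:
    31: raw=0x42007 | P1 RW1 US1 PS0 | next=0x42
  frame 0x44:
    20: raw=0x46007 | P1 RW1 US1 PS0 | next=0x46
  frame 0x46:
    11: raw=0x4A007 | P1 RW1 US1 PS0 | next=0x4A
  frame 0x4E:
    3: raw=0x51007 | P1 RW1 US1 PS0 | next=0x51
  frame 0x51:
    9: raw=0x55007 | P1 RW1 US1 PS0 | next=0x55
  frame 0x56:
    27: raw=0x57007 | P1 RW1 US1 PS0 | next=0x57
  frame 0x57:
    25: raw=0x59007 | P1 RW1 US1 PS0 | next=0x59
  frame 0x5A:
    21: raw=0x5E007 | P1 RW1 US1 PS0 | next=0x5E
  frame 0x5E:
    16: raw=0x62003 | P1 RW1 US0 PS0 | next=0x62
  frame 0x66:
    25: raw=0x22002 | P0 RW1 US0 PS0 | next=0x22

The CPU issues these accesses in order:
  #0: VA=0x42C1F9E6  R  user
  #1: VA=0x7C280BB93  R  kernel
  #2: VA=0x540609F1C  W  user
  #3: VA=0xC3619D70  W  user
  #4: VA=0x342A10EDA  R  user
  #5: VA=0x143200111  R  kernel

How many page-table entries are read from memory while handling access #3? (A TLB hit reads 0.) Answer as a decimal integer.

Walk each access:
#0 VA=0x42C1F9E6 (r,user):
  lvl0: tbl 0x3B, slot 1 ⇒ 0x3C007 (P1/RW1/US1/PS0)
  lvl1: tbl 0x3C, slot 22 ⇒ 0x3E007 (P1/RW1/US1/PS0)
  lvl2: tbl 0x3E, slot 31 ⇒ 0x42007 (P1/RW1/US1/PS0)
  ✓ 0x429E6  — 3 lookups
#1 VA=0x7C280BB93 (r,kernel):
  lvl0: tbl 0x3B, slot 31 ⇒ 0x44007 (P1/RW1/US1/PS0)
  lvl1: tbl 0x44, slot 20 ⇒ 0x46007 (P1/RW1/US1/PS0)
  lvl2: tbl 0x46, slot 11 ⇒ 0x4A007 (P1/RW1/US1/PS0)
  ✓ 0x4AB93  — 3 lookups
#2 VA=0x540609F1C (w,user):
  lvl0: tbl 0x3B, slot 21 ⇒ 0x4E007 (P1/RW1/US1/PS0)
  lvl1: tbl 0x4E, slot 3 ⇒ 0x51007 (P1/RW1/US1/PS0)
  lvl2: tbl 0x51, slot 9 ⇒ 0x55007 (P1/RW1/US1/PS0)
  ✓ 0x55F1C  — 3 lookups
#3 VA=0xC3619D70 (w,user):
  lvl0: tbl 0x3B, slot 3 ⇒ 0x56007 (P1/RW1/US1/PS0)
  lvl1: tbl 0x56, slot 27 ⇒ 0x57007 (P1/RW1/US1/PS0)
  lvl2: tbl 0x57, slot 25 ⇒ 0x59007 (P1/RW1/US1/PS0)
  ✓ 0x59D70  — 3 lookups
#4 VA=0x342A10EDA (r,user):
  lvl0: tbl 0x3B, slot 13 ⇒ 0x5A007 (P1/RW1/US1/PS0)
  lvl1: tbl 0x5A, slot 21 ⇒ 0x5E007 (P1/RW1/US1/PS0)
  lvl2: tbl 0x5E, slot 16 ⇒ 0x62003 (P1/RW1/US0/PS0)
  → PROTECTION_VIOLATION  (3 entries read)
#5 VA=0x143200111 (r,kernel):
  lvl0: tbl 0x3B, slot 5 ⇒ 0x66007 (P1/RW1/US1/PS0)
  lvl1: tbl 0x66, slot 25 ⇒ 0x22002 (P0/RW1/US0/PS0)
  → PAGE_NOT_PRESENT  (2 entries read)

Entries read for #3: 3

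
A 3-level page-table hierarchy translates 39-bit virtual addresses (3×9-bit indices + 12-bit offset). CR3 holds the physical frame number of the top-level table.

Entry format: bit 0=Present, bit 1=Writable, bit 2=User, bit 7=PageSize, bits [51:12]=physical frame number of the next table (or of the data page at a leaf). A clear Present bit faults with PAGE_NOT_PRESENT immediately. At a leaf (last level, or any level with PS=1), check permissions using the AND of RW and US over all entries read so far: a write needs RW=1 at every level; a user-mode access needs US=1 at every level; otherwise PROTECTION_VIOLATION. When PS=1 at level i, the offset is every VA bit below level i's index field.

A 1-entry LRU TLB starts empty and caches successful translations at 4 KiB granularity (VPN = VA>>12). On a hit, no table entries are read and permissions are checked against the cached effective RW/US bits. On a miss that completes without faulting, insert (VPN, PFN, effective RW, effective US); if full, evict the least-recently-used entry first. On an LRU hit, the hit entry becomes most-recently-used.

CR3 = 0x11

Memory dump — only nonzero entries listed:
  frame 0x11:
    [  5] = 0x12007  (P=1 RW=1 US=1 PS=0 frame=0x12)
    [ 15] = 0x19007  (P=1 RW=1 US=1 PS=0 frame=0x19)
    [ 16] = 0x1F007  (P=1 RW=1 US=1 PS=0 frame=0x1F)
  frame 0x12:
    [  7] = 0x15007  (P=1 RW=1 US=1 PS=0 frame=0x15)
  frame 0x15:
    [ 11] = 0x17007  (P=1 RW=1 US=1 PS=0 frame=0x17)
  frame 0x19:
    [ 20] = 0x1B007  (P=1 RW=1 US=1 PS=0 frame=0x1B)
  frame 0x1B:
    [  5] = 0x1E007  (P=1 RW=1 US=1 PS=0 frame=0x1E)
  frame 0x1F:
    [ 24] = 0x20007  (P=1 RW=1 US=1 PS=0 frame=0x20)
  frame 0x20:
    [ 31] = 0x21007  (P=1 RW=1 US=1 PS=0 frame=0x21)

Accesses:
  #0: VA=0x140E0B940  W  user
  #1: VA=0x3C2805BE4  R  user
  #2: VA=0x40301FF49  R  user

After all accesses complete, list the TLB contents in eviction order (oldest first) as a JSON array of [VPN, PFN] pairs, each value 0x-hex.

Trace:
#0 VA=0x140E0B940 (w,user):
  [0] read 0x11 idx=5: raw=0x12007 flags P=1 W=1 U=1 S=0
  [1] read 0x12 idx=7: raw=0x15007 flags P=1 W=1 U=1 S=0
  [2] read 0x15 idx=11: raw=0x17007 flags P=1 W=1 U=1 S=0
  ⇒ phys 0x17940  [3 reads]
#1 VA=0x3C2805BE4 (r,user):
  [0] read 0x11 idx=15: raw=0x19007 flags P=1 W=1 U=1 S=0
  [1] read 0x19 idx=20: raw=0x1B007 flags P=1 W=1 U=1 S=0
  [2] read 0x1B idx=5: raw=0x1E007 flags P=1 W=1 U=1 S=0
  ⇒ phys 0x1EBE4  [3 reads]
#2 VA=0x40301FF49 (r,user):
  [0] read 0x11 idx=16: raw=0x1F007 flags P=1 W=1 U=1 S=0
  [1] read 0x1F idx=24: raw=0x20007 flags P=1 W=1 U=1 S=0
  [2] read 0x20 idx=31: raw=0x21007 flags P=1 W=1 U=1 S=0
  ⇒ phys 0x21F49  [3 reads]

TLB: [["0x40301F", "0x21"]]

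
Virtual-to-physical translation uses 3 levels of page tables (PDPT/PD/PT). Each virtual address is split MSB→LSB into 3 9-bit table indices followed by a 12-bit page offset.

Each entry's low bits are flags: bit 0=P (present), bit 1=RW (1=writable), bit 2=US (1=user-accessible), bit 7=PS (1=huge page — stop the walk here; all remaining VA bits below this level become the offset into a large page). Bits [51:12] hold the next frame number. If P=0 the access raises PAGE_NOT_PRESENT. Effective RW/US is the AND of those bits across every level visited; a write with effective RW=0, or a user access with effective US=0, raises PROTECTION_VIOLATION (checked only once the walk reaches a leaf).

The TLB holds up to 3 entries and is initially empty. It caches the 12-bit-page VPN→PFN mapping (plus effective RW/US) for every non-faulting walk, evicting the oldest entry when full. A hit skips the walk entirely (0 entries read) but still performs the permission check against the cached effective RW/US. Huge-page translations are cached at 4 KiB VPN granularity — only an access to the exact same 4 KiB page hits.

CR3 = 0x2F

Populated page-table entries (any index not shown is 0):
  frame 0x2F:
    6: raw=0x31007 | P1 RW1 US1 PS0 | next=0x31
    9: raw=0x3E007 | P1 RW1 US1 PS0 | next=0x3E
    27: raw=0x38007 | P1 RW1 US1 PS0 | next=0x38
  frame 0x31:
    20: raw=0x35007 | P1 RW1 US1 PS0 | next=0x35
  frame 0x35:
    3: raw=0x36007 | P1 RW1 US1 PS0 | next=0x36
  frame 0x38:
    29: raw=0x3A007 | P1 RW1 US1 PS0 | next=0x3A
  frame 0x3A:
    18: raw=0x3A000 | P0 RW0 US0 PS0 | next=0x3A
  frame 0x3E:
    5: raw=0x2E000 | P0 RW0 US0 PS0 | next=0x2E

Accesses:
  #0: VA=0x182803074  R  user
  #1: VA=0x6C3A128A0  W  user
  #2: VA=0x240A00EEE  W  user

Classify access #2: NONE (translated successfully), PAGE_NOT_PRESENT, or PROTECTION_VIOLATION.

Trace:
#0 VA=0x182803074 (r,user):
  lvl0: tbl 0x2F, slot 6 ⇒ 0x31007 (P1/RW1/US1/PS0)
  lvl1: tbl 0x31, slot 20 ⇒ 0x35007 (P1/RW1/US1/PS0)
  lvl2: tbl 0x35, slot 3 ⇒ 0x36007 (P1/RW1/US1/PS0)
  ⇒ phys 0x36074  [3 reads]
#1 VA=0x6C3A128A0 (w,user):
  lvl0: tbl 0x2F, slot 27 ⇒ 0x38007 (P1/RW1/US1/PS0)
  lvl1: tbl 0x38, slot 29 ⇒ 0x3A007 (P1/RW1/US1/PS0)
  lvl2: tbl 0x3A, slot 18 ⇒ 0x3A000 (P0/RW0/US0/PS0)
  ✗ PAGE_NOT_PRESENT  [3 reads]
#2 VA=0x240A00EEE (w,user):
  lvl0: tbl 0x2F, slot 9 ⇒ 0x3E007 (P1/RW1/US1/PS0)
  lvl1: tbl 0x3E, slot 5 ⇒ 0x2E000 (P0/RW0/US0/PS0)
  ✗ PAGE_NOT_PRESENT  [2 reads]

Access #2 fault: PAGE_NOT_PRESENT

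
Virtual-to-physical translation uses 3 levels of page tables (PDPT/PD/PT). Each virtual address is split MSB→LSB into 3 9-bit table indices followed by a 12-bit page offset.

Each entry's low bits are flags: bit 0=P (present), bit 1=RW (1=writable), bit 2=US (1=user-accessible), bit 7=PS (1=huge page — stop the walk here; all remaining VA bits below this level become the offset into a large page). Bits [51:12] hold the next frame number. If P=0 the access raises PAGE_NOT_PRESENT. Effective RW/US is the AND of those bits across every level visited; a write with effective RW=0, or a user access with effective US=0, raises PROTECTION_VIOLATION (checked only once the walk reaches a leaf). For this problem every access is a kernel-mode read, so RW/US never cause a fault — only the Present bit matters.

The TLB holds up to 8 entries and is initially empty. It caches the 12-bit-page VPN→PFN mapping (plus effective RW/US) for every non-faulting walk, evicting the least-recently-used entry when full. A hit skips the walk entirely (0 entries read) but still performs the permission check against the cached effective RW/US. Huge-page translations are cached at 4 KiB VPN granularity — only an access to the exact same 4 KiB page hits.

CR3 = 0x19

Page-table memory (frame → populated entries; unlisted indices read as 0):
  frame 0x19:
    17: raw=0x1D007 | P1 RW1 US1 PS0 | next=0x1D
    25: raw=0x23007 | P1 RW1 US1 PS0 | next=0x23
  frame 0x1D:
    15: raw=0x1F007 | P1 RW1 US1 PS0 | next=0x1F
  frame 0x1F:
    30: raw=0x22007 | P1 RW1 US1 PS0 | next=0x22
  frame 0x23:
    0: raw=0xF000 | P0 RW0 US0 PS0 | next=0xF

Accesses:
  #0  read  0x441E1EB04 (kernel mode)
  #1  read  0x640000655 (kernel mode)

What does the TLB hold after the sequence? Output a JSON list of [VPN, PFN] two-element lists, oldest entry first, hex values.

Per-access translation:
#0 VA=0x441E1EB04 (r,kernel):
  L0: frame=0x19 idx=17 entry=0x1D007 [P=1 RW=1 US=1 PS=0]
  L1: frame=0x1D idx=15 entry=0x1F007 [P=1 RW=1 US=1 PS=0]
  L2: frame=0x1F idx=30 entry=0x22007 [P=1 RW=1 US=1 PS=0]
  ⇒ phys 0x22B04  [3 reads]
#1 VA=0x640000655 (r,kernel):
  L0: frame=0x19 idx=25 entry=0x23007 [P=1 RW=1 US=1 PS=0]
  L1: frame=0x23 idx=0 entry=0xF000 [P=0 RW=0 US=0 PS=0]
  → PAGE_NOT_PRESENT  (2 entries read)

TLB: [["0x441E1E", "0x22"]]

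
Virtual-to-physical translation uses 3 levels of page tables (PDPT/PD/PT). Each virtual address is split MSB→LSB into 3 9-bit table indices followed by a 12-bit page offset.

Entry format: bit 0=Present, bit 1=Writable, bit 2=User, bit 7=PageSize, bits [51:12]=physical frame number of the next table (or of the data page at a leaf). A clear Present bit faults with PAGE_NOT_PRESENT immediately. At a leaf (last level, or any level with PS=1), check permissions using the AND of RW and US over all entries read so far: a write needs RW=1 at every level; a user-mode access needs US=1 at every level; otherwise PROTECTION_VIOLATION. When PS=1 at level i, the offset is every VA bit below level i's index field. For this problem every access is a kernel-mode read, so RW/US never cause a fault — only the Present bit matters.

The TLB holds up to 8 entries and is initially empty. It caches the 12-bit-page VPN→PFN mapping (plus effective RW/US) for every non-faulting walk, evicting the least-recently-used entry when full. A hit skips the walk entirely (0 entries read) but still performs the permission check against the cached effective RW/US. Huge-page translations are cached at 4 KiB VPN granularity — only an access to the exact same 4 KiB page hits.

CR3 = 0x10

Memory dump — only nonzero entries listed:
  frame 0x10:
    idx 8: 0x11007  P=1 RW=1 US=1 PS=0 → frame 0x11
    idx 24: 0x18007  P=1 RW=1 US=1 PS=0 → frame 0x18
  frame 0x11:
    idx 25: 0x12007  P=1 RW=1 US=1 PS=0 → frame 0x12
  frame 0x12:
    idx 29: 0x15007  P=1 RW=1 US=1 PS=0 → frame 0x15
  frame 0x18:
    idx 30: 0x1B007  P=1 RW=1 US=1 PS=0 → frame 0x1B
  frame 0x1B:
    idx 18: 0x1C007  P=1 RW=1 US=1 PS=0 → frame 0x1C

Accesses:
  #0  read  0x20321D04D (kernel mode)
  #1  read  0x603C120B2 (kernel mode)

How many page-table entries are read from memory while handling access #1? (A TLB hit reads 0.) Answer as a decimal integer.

Walk each access:
#0 VA=0x20321D04D (r,kernel):
  lvl0: tbl 0x10, slot 8 ⇒ 0x11007 (P1/RW1/US1/PS0)
  lvl1: tbl 0x11, slot 25 ⇒ 0x12007 (P1/RW1/US1/PS0)
  lvl2: tbl 0x12, slot 29 ⇒ 0x15007 (P1/RW1/US1/PS0)
  → PA=0x1504D  (3 entries read)
#1 VA=0x603C120B2 (r,kernel):
  lvl0: tbl 0x10, slot 24 ⇒ 0x18007 (P1/RW1/US1/PS0)
  lvl1: tbl 0x18, slot 30 ⇒ 0x1B007 (P1/RW1/US1/PS0)
  lvl2: tbl 0x1B, slot 18 ⇒ 0x1C007 (P1/RW1/US1/PS0)
  → PA=0x1C0B2  (3 entries read)

Entries read for #1: 3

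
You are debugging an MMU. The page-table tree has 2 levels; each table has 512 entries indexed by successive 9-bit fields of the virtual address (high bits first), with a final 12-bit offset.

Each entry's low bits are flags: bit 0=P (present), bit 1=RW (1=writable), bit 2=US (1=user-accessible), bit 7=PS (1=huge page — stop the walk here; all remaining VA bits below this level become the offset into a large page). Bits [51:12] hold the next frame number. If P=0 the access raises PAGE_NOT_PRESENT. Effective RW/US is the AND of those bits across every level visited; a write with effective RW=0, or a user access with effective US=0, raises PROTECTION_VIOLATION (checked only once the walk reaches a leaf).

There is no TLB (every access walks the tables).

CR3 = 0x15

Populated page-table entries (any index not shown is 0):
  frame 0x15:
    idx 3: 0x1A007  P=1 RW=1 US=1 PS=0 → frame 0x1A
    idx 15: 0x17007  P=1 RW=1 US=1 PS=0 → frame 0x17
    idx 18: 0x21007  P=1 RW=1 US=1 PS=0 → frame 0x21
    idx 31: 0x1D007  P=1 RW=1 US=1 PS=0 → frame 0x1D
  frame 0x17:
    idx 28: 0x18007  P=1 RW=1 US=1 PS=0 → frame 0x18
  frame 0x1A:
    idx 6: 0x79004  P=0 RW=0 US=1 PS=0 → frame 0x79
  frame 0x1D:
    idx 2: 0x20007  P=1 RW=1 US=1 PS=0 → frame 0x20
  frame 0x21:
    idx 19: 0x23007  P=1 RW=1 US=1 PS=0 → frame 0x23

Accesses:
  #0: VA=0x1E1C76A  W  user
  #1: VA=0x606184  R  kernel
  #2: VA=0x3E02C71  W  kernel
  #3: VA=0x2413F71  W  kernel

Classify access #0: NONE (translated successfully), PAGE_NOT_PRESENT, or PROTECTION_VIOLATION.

Per-access translation:
#0 VA=0x1E1C76A (w,user):
  L0 @0x15[15] → 0x17007  P=1,RW=1,US=1,PS=0
  L1 @0x17[28] → 0x18007  P=1,RW=1,US=1,PS=0
  ✓ 0x1876A  — 2 lookups
#1 VA=0x606184 (r,kernel):
  L0 @0x15[3] → 0x1A007  P=1,RW=1,US=1,PS=0
  L1 @0x1A[6] → 0x79004  P=0,RW=0,US=1,PS=0
  → PAGE_NOT_PRESENT  (2 entries read)
#2 VA=0x3E02C71 (w,kernel):
  L0 @0x15[31] → 0x1D007  P=1,RW=1,US=1,PS=0
  L1 @0x1D[2] → 0x20007  P=1,RW=1,US=1,PS=0
  ✓ 0x20C71  — 2 lookups
#3 VA=0x2413F71 (w,kernel):
  L0 @0x15[18] → 0x21007  P=1,RW=1,US=1,PS=0
  L1 @0x21[19] → 0x23007  P=1,RW=1,US=1,PS=0
  ✓ 0x23F71  — 2 lookups

Access #0 fault: NONE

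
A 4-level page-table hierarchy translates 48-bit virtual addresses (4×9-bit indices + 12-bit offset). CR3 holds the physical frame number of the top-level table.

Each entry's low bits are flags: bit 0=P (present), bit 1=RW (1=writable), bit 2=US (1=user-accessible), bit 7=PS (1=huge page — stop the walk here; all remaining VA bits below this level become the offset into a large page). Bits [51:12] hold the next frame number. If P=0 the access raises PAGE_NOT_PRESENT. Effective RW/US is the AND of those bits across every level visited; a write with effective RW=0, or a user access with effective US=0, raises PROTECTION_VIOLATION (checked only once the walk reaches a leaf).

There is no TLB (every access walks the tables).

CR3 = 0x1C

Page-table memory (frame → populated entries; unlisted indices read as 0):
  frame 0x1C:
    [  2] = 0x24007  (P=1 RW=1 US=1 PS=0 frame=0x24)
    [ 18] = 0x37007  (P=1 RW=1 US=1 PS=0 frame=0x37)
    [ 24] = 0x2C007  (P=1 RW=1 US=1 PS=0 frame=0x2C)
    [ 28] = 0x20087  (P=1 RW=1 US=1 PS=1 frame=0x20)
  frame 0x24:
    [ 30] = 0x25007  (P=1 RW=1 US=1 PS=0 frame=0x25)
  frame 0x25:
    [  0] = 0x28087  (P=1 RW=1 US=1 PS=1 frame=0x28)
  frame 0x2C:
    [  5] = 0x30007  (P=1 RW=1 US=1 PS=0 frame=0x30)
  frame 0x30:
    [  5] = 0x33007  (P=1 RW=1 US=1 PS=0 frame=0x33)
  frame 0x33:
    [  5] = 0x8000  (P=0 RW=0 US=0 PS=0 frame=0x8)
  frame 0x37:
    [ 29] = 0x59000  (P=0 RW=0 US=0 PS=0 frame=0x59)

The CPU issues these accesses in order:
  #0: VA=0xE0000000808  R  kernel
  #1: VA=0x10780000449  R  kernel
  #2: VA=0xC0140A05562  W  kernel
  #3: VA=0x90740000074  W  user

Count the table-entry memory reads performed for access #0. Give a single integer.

Per-access translation:
#0 VA=0xE0000000808 (r,kernel):
  [0] read 0x1C idx=28: raw=0x20087 flags P=1 W=1 U=1 S=1
  → PA=0x20808 (huge @L0)  (1 entries read)
#1 VA=0x10780000449 (r,kernel):
  [0] read 0x1C idx=2: raw=0x24007 flags P=1 W=1 U=1 S=0
  [1] read 0x24 idx=30: raw=0x25007 flags P=1 W=1 U=1 S=0
  [2] read 0x25 idx=0: raw=0x28087 flags P=1 W=1 U=1 S=1
  → PA=0x28449 (huge @L2)  (3 entries read)
#2 VA=0xC0140A05562 (w,kernel):
  [0] read 0x1C idx=24: raw=0x2C007 flags P=1 W=1 U=1 S=0
  [1] read 0x2C idx=5: raw=0x30007 flags P=1 W=1 U=1 S=0
  [2] read 0x30 idx=5: raw=0x33007 flags P=1 W=1 U=1 S=0
  [3] read 0x33 idx=5: raw=0x8000 flags P=0 W=0 U=0 S=0
  → PAGE_NOT_PRESENT  (4 entries read)
#3 VA=0x90740000074 (w,user):
  [0] read 0x1C idx=18: raw=0x37007 flags P=1 W=1 U=1 S=0
  [1] read 0x37 idx=29: raw=0x59000 flags P=0 W=0 U=0 S=0
  → PAGE_NOT_PRESENT  (2 entries read)

Entries read for #0: 1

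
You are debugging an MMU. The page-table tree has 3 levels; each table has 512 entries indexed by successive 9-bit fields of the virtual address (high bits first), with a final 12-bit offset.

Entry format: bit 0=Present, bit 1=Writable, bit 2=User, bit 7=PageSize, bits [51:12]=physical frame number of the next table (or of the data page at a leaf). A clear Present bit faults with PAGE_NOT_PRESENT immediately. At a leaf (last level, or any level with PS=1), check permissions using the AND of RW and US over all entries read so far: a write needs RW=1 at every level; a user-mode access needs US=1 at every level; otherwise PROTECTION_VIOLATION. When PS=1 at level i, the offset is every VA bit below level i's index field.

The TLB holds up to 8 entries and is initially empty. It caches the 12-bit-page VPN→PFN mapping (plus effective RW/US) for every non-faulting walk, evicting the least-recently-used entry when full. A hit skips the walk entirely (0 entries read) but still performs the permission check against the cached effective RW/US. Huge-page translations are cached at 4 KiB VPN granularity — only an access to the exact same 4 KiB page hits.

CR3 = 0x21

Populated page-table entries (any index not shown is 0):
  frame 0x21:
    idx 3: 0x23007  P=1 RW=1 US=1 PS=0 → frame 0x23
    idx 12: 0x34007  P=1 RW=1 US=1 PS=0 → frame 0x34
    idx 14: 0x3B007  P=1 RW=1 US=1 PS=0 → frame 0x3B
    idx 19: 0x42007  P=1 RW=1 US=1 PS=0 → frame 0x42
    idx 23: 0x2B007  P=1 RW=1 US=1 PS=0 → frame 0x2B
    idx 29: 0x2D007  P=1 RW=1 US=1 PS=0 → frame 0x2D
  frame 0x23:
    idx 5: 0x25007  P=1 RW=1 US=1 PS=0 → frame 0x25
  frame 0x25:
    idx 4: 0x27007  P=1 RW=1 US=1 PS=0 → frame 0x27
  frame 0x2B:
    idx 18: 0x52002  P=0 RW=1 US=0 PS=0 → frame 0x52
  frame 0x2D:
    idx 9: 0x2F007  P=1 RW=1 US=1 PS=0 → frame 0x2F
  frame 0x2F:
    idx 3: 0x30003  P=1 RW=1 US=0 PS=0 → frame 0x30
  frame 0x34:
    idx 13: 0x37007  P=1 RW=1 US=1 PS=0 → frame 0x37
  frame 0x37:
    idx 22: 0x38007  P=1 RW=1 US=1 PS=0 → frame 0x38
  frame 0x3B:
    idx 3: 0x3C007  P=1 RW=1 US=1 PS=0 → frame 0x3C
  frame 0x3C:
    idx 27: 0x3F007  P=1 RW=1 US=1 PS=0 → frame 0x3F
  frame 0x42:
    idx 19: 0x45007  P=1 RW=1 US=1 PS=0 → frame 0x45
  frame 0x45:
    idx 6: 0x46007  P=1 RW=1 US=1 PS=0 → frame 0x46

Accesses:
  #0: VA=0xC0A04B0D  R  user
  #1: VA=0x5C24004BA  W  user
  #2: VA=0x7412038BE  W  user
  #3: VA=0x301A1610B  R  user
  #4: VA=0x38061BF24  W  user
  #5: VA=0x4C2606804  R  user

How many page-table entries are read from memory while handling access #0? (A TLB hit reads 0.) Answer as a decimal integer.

Per-access translation:
#0 VA=0xC0A04B0D (r,user):
  [0] read 0x21 idx=3: raw=0x23007 flags P=1 W=1 U=1 S=0
  [1] read 0x23 idx=5: raw=0x25007 flags P=1 W=1 U=1 S=0
  [2] read 0x25 idx=4: raw=0x27007 flags P=1 W=1 U=1 S=0
  → PA=0x27B0D  (3 entries read)
#1 VA=0x5C24004BA (w,user):
  [0] read 0x21 idx=23: raw=0x2B007 flags P=1 W=1 U=1 S=0
  [1] read 0x2B idx=18: raw=0x52002 flags P=0 W=1 U=0 S=0
  ⇒ fault: PAGE_NOT_PRESENT  — 2 lookups
#2 VA=0x7412038BE (w,user):
  [0] read 0x21 idx=29: raw=0x2D007 flags P=1 W=1 U=1 S=0
  [1] read 0x2D idx=9: raw=0x2F007 flags P=1 W=1 U=1 S=0
  [2] read 0x2F idx=3: raw=0x30003 flags P=1 W=1 U=0 S=0
  ⇒ fault: PROTECTION_VIOLATION  — 3 lookups
#3 VA=0x301A1610B (r,user):
  [0] read 0x21 idx=12: raw=0x34007 flags P=1 W=1 U=1 S=0
  [1] read 0x34 idx=13: raw=0x37007 flags P=1 W=1 U=1 S=0
  [2] read 0x37 idx=22: raw=0x38007 flags P=1 W=1 U=1 S=0
  → PA=0x3810B  (3 entries read)
#4 VA=0x38061BF24 (w,user):
  [0] read 0x21 idx=14: raw=0x3B007 flags P=1 W=1 U=1 S=0
  [1] read 0x3B idx=3: raw=0x3C007 flags P=1 W=1 U=1 S=0
  [2] read 0x3C idx=27: raw=0x3F007 flags P=1 W=1 U=1 S=0
  → PA=0x3FF24  (3 entries read)
#5 VA=0x4C2606804 (r,user):
  [0] read 0x21 idx=19: raw=0x42007 flags P=1 W=1 U=1 S=0
  [1] read 0x42 idx=19: raw=0x45007 flags P=1 W=1 U=1 S=0
  [2] read 0x45 idx=6: raw=0x46007 flags P=1 W=1 U=1 S=0
  → PA=0x46804  (3 entries read)

Entries read for #0: 3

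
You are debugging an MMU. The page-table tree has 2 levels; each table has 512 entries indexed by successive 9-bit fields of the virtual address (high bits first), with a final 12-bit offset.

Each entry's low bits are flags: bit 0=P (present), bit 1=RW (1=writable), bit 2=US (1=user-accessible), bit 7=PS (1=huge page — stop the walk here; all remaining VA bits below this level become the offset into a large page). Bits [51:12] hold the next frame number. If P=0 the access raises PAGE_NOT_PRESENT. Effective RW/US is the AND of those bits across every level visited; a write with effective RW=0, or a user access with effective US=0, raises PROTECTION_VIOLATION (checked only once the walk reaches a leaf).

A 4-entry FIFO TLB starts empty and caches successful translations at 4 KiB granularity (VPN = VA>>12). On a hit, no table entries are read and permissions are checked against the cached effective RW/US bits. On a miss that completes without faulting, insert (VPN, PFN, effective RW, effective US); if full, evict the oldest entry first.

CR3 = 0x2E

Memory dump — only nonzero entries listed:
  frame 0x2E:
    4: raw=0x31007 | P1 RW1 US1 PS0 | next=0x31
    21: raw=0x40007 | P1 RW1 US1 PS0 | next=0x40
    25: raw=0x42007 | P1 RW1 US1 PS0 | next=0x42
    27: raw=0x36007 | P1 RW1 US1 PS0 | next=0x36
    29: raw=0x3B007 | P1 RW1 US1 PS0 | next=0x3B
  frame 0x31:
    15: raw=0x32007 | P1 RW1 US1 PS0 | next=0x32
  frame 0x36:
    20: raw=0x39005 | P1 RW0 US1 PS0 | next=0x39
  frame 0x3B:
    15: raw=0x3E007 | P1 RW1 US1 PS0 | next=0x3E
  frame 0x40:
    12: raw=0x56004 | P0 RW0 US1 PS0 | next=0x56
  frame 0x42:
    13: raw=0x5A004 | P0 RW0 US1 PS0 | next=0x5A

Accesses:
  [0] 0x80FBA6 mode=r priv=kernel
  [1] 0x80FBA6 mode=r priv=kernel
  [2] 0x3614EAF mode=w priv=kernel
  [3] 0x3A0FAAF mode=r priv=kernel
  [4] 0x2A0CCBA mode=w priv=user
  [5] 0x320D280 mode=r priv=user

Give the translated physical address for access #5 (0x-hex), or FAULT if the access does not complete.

Walk each access:
#0 VA=0x80FBA6 (r,kernel):
  L0: frame=0x2E idx=4 entry=0x31007 [P=1 RW=1 US=1 PS=0]
  L1: frame=0x31 idx=15 entry=0x32007 [P=1 RW=1 US=1 PS=0]
  ✓ 0x32BA6  — 2 lookups
#1 VA=0x80FBA6 (r,kernel):
  TLB hit vpn=0x80F → PA=0x32BA6
#2 VA=0x3614EAF (w,kernel):
  L0: frame=0x2E idx=27 entry=0x36007 [P=1 RW=1 US=1 PS=0]
  L1: frame=0x36 idx=20 entry=0x39005 [P=1 RW=0 US=1 PS=0]
  ⇒ fault: PROTECTION_VIOLATION  — 2 lookups
#3 VA=0x3A0FAAF (r,kernel):
  L0: frame=0x2E idx=29 entry=0x3B007 [P=1 RW=1 US=1 PS=0]
  L1: frame=0x3B idx=15 entry=0x3E007 [P=1 RW=1 US=1 PS=0]
  ✓ 0x3EAAF  — 2 lookups
#4 VA=0x2A0CCBA (w,user):
  L0: frame=0x2E idx=21 entry=0x40007 [P=1 RW=1 US=1 PS=0]
  L1: frame=0x40 idx=12 entry=0x56004 [P=0 RW=0 US=1 PS=0]
  ⇒ fault: PAGE_NOT_PRESENT  — 2 lookups
#5 VA=0x320D280 (r,user):
  L0: frame=0x2E idx=25 entry=0x42007 [P=1 RW=1 US=1 PS=0]
  L1: frame=0x42 idx=13 entry=0x5A004 [P=0 RW=0 US=1 PS=0]
  ⇒ fault: PAGE_NOT_PRESENT  — 2 lookups

Access #5 PA: FAULT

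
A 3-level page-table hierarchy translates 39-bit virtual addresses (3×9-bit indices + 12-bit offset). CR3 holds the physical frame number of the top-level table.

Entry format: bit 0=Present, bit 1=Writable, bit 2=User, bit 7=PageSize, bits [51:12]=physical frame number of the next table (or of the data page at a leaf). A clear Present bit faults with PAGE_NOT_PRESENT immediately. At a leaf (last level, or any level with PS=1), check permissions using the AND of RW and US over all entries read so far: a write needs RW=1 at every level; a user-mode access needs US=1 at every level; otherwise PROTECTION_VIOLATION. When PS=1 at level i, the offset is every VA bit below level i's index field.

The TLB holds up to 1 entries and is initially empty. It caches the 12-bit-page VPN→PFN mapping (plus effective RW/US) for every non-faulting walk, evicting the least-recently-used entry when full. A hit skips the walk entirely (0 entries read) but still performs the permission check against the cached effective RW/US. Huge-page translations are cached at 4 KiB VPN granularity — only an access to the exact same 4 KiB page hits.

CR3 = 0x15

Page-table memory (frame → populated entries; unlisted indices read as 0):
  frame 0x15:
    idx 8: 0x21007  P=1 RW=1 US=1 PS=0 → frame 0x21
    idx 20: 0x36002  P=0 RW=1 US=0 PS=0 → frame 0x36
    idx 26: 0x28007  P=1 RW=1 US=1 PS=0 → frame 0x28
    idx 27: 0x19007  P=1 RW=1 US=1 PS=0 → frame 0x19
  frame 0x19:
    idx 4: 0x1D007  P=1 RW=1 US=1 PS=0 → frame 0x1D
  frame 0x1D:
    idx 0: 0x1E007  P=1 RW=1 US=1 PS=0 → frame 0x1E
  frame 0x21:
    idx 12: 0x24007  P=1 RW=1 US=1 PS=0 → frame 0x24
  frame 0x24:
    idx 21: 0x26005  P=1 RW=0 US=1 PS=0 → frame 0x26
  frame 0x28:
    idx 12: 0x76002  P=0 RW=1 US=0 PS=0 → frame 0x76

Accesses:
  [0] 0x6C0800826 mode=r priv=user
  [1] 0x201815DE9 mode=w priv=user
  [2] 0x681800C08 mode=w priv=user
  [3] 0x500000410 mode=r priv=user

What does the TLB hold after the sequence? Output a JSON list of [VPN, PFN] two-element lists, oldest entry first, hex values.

Walk each access:
#0 VA=0x6C0800826 (r,user):
  [0] read 0x15 idx=27: raw=0x19007 flags P=1 W=1 U=1 S=0
  [1] read 0x19 idx=4: raw=0x1D007 flags P=1 W=1 U=1 S=0
  [2] read 0x1D idx=0: raw=0x1E007 flags P=1 W=1 U=1 S=0
  ✓ 0x1E826  — 3 lookups
#1 VA=0x201815DE9 (w,user):
  [0] read 0x15 idx=8: raw=0x21007 flags P=1 W=1 U=1 S=0
  [1] read 0x21 idx=12: raw=0x24007 flags P=1 W=1 U=1 S=0
  [2] read 0x24 idx=21: raw=0x26005 flags P=1 W=0 U=1 S=0
  ⇒ fault: PROTECTION_VIOLATION  — 3 lookups
#2 VA=0x681800C08 (w,user):
  [0] read 0x15 idx=26: raw=0x28007 flags P=1 W=1 U=1 S=0
  [1] read 0x28 idx=12: raw=0x76002 flags P=0 W=1 U=0 S=0
  ⇒ fault: PAGE_NOT_PRESENT  — 2 lookups
#3 VA=0x500000410 (r,user):
  [0] read 0x15 idx=20: raw=0x36002 flags P=0 W=1 U=0 S=0
  ⇒ fault: PAGE_NOT_PRESENT  — 1 lookups

TLB: [["0x6C0800", "0x1E"]]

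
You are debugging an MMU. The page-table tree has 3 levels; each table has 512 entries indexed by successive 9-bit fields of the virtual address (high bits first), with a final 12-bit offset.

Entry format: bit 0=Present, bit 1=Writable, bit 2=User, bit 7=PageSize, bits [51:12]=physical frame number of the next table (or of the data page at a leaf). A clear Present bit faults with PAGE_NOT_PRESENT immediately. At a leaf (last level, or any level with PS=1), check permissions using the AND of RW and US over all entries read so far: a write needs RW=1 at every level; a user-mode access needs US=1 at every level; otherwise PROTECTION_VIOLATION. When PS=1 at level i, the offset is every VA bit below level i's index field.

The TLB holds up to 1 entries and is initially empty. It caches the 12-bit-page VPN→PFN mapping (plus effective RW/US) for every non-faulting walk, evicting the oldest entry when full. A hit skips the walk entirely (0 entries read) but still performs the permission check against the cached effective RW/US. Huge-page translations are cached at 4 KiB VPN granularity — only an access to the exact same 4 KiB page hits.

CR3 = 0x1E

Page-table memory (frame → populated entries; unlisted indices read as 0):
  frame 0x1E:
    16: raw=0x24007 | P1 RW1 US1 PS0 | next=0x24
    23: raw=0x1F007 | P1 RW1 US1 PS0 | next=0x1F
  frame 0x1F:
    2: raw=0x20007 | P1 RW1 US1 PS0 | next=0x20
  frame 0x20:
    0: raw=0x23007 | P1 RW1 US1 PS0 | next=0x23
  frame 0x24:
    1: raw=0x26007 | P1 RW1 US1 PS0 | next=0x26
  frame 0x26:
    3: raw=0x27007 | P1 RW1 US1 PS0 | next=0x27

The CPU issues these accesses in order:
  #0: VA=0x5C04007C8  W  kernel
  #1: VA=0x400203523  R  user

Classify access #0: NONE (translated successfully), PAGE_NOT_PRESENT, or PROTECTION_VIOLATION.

Walk each access:
#0 VA=0x5C04007C8 (w,kernel):
  lvl0: tbl 0x1E, slot 23 ⇒ 0x1F007 (P1/RW1/US1/PS0)
  lvl1: tbl 0x1F, slot 2 ⇒ 0x20007 (P1/RW1/US1/PS0)
  lvl2: tbl 0x20, slot 0 ⇒ 0x23007 (P1/RW1/US1/PS0)
  ⇒ phys 0x237C8  [3 reads]
#1 VA=0x400203523 (r,user):
  lvl0: tbl 0x1E, slot 16 ⇒ 0x24007 (P1/RW1/US1/PS0)
  lvl1: tbl 0x24, slot 1 ⇒ 0x26007 (P1/RW1/US1/PS0)
  lvl2: tbl 0x26, slot 3 ⇒ 0x27007 (P1/RW1/US1/PS0)
  ⇒ phys 0x27523  [3 reads]

Access #0 fault: NONE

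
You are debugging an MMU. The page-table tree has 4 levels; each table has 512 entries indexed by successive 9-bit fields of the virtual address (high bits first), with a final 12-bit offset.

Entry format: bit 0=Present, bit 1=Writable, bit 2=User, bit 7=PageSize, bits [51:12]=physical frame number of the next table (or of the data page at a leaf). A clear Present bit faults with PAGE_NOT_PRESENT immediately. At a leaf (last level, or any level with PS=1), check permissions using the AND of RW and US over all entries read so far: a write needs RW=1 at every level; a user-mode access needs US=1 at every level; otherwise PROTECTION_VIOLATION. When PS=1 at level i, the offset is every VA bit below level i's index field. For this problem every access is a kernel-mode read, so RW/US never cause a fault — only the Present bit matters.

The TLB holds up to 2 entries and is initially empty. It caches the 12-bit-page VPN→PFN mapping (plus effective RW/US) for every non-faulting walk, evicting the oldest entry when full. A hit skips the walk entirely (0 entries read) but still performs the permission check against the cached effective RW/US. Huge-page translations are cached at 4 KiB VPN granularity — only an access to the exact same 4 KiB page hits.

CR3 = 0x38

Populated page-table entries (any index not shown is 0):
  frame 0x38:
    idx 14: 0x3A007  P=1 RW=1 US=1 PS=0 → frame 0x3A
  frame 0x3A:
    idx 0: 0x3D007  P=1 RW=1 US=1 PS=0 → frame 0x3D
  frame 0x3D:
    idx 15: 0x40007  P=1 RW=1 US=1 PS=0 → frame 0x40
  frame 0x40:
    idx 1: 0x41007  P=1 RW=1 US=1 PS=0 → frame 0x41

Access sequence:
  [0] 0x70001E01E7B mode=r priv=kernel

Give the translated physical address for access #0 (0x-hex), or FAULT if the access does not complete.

Per-access translation:
#0 VA=0x70001E01E7B (r,kernel):
  lvl0: tbl 0x38, slot 14 ⇒ 0x3A007 (P1/RW1/US1/PS0)
  lvl1: tbl 0x3A, slot 0 ⇒ 0x3D007 (P1/RW1/US1/PS0)
  lvl2: tbl 0x3D, slot 15 ⇒ 0x40007 (P1/RW1/US1/PS0)
  lvl3: tbl 0x40, slot 1 ⇒ 0x41007 (P1/RW1/US1/PS0)
  ✓ 0x41E7B  — 4 lookups

Access #0 PA: 0x41E7B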